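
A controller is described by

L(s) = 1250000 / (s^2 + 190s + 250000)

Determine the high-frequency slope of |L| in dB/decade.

Each pole contributes −20 dB/decade at high frequency; each zero contributes +20 dB/decade.
Net: 0 zero(s) − 2 pole(s) → -40 dB/decade.

-40 dB/decade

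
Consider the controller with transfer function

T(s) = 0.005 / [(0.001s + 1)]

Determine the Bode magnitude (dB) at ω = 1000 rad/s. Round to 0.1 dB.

-49.0 dB

At ω = 1000 rad/s:
pole (1 + j1000·0.001) = 1 + j1 → |·| ≈ 1.4142, ∠ ≈ 45.00°
|T| = 0.005 · 1 / (1.4142) ≈ 0.0035356
Gain = 20 log₁₀(0.0035356) ≈ -49.03 dB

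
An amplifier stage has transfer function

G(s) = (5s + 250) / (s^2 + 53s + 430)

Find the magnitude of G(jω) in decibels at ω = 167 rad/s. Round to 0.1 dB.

Substitute s = j167:
Numerator: 5(j167) + 250 = 250 + j835
Denominator: (j167)^2 + 53(j167) + 430 = -27459 + j8851
|N| = √(250² + 835²) ≈ 871.62, ∠N ≈ 73.33°
|D| = √(27459² + 8851²) ≈ 28850, ∠D ≈ 162.13°
|G| = 871.62 / 28850 ≈ 0.030212
Gain = 20 log₁₀(0.030212) ≈ -30.40 dB

-30.4 dB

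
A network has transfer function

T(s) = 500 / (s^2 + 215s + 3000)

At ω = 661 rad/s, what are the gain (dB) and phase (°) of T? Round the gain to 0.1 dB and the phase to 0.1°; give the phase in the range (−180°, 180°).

Substitute s = j661:
Numerator: 500 = 500 + j0
Denominator: (j661)^2 + 215(j661) + 3000 = -433921 + j142115
|N| = √(500² + 0²) ≈ 500, ∠N ≈ 0.00°
|D| = √(433921² + 142115²) ≈ 4.566e+05, ∠D ≈ 161.87°
|T| = 500 / 4.566e+05 ≈ 0.0010951
Gain = 20 log₁₀(0.0010951) ≈ -59.21 dB
∠T = 0.00° − 161.87° = -161.87°

-59.2 dB, -161.9°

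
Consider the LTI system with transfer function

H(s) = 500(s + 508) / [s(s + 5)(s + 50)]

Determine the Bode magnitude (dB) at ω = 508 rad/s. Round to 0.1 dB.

-51.3 dB

At s = jω = j508:
zero (s+508): 508 + j508 → |·| = √(508²+508²) = √516128 ≈ 718.42, ∠ = arctan(508/508) ≈ 45.00°
pole (s+5): 5 + j508 → |·| = √(5²+508²) = √258089 ≈ 508.02, ∠ = arctan(508/5) ≈ 89.44°
pole (s+50): 50 + j508 → |·| = √(50²+508²) = √260564 ≈ 510.45, ∠ = arctan(508/50) ≈ 84.38°
pole at origin: |s| = 508, ∠ = 90.00° (in denominator)
|H| = 500 · 718.42 / 1.3173e+08 ≈ 0.0027269
Gain = 20 log₁₀(0.0027269) ≈ -51.29 dB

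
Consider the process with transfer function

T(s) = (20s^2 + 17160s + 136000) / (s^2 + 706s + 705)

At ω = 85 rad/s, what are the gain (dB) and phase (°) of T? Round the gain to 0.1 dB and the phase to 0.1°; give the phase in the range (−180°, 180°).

Substitute s = j85:
Numerator: 20(j85)^2 + 17160(j85) + 136000 = -8500 + j1458600
Denominator: (j85)^2 + 706(j85) + 705 = -6520 + j60010
|N| = √(8500² + 1458600²) ≈ 1.4586e+06, ∠N ≈ 90.33°
|D| = √(6520² + 60010²) ≈ 60363, ∠D ≈ 96.20°
|T| = 1.4586e+06 / 60363 ≈ 24.164
Gain = 20 log₁₀(24.164) ≈ 27.66 dB
∠T = 90.33° − 96.20° = -5.87°

27.7 dB, -5.9°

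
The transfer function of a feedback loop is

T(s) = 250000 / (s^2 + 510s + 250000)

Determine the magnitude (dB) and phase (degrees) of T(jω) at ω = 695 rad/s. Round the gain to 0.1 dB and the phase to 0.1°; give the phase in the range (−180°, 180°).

-4.6 dB, -123.3°

At s = jω = j695:
quadratic: (j695)² + 510·j695 + 250000 = -233025 + j354450 → |·| ≈ 4.2419e+05, ∠ ≈ 123.32°
|T| = 250000 / 4.2419e+05 ≈ 0.58936
Gain = 20 log₁₀(0.58936) ≈ -4.59 dB
∠T = 0.00° − 123.32° = -123.32°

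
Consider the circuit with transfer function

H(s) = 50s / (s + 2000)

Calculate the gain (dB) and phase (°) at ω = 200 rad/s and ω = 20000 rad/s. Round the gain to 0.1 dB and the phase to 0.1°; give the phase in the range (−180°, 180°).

At s = jω = j200:
zero at origin: s = j200 → |·| = 200, ∠ = 90.00°
pole (s+2000): 2000 + j200 → |·| = √(2000²+200²) = √4040000 ≈ 2010, ∠ = arctan(200/2000) ≈ 5.71°
|H| = 50 · 200 / 2010 ≈ 4.9751
Gain = 20 log₁₀(4.9751) ≈ 13.94 dB
∠H = 90.00° − 5.71° = 84.29°

At s = jω = j20000:
zero at origin: s = j20000 → |·| = 20000, ∠ = 90.00°
pole (s+2000): 2000 + j20000 → |·| = √(2000²+20000²) = √404000000 ≈ 20100, ∠ = arctan(20000/2000) ≈ 84.29°
|H| = 50 · 20000 / 20100 ≈ 49.751
Gain = 20 log₁₀(49.751) ≈ 33.94 dB
∠H = 90.00° − 84.29° = 5.71°

ω = 200: 13.9 dB, 84.3°; ω = 20000: 33.9 dB, 5.7°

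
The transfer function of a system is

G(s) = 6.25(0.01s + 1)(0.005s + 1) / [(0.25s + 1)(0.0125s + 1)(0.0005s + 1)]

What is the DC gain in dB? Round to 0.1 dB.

G(0) = 6.25 · 1 / 1 = 6.25
20 log₁₀(6.25) ≈ 15.92 dB

15.9 dB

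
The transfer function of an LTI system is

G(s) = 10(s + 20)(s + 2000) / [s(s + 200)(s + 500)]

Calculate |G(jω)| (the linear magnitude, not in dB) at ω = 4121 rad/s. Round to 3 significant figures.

At s = jω = j4121:
zero (s+20): 20 + j4121 → |·| = √(20²+4121²) = √16983041 ≈ 4121, ∠ = arctan(4121/20) ≈ 89.72°
zero (s+2000): 2000 + j4121 → |·| = √(2000²+4121²) = √20982641 ≈ 4580.7, ∠ = arctan(4121/2000) ≈ 64.11°
pole (s+200): 200 + j4121 → |·| = √(200²+4121²) = √17022641 ≈ 4125.9, ∠ = arctan(4121/200) ≈ 87.22°
pole (s+500): 500 + j4121 → |·| = √(500²+4121²) = √17232641 ≈ 4151.2, ∠ = arctan(4121/500) ≈ 83.08°
pole at origin: |s| = 4121, ∠ = 90.00° (in denominator)
|G| = 10 · 1.8877e+07 / 7.0582e+10 ≈ 0.0026745

0.00267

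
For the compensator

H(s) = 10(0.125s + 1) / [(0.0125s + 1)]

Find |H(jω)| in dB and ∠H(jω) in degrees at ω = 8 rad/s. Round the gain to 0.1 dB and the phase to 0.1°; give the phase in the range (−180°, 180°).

23.0 dB, 39.3°

At ω = 8 rad/s:
zero (1 + j8·0.125) = 1 + j1 → |·| ≈ 1.4142, ∠ ≈ 45.00°
pole (1 + j8·0.0125) = 1 + j0.1 → |·| ≈ 1.005, ∠ ≈ 5.71°
|H| = 10 · 1.4142 / (1.005) ≈ 14.072
Gain = 20 log₁₀(14.072) ≈ 22.97 dB
∠H = (45.00°) − (5.71°) = 39.29°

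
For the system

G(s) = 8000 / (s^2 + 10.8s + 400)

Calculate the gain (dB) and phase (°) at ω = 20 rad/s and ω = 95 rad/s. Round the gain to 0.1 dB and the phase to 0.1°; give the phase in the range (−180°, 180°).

ω = 20: 31.4 dB, -90.0°; ω = 95: -0.7 dB, -173.2°

At s = jω = j20:
quadratic: (j20)² + 10.8·j20 + 400 = 0 + j216 → |·| ≈ 216, ∠ ≈ 90.00°
|G| = 8000 / 216 ≈ 37.037
Gain = 20 log₁₀(37.037) ≈ 31.37 dB
∠G = 0.00° − 90.00° = -90.00°

At s = jω = j95:
quadratic: (j95)² + 10.8·j95 + 400 = -8625 + j1026 → |·| ≈ 8685.8, ∠ ≈ 173.22°
|G| = 8000 / 8685.8 ≈ 0.92104
Gain = 20 log₁₀(0.92104) ≈ -0.71 dB
∠G = 0.00° − 173.22° = -173.22°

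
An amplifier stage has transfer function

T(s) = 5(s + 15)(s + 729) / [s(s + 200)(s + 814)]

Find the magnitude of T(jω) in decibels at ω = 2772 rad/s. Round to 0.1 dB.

At s = jω = j2772:
zero (s+15): 15 + j2772 → |·| = √(15²+2772²) = √7684209 ≈ 2772, ∠ = arctan(2772/15) ≈ 89.69°
zero (s+729): 729 + j2772 → |·| = √(729²+2772²) = √8215425 ≈ 2866.3, ∠ = arctan(2772/729) ≈ 75.27°
pole (s+200): 200 + j2772 → |·| = √(200²+2772²) = √7723984 ≈ 2779.2, ∠ = arctan(2772/200) ≈ 85.87°
pole (s+814): 814 + j2772 → |·| = √(814²+2772²) = √8346580 ≈ 2889, ∠ = arctan(2772/814) ≈ 73.64°
pole at origin: |s| = 2772, ∠ = 90.00° (in denominator)
|T| = 5 · 7.9454e+06 / 2.2257e+10 ≈ 0.0017849
Gain = 20 log₁₀(0.0017849) ≈ -54.97 dB

-55.0 dB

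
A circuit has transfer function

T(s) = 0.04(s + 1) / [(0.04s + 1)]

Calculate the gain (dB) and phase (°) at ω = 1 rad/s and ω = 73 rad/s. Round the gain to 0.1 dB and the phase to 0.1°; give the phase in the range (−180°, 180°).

At ω = 1 rad/s:
zero (1 + j1·1) = 1 + j1 → |·| ≈ 1.4142, ∠ ≈ 45.00°
pole (1 + j1·0.04) = 1 + j0.04 → |·| ≈ 1.0008, ∠ ≈ 2.29°
|T| = 0.04 · 1.4142 / (1.0008) ≈ 0.056523
Gain = 20 log₁₀(0.056523) ≈ -24.96 dB
∠T = (45.00°) − (2.29°) = 42.71°

At ω = 73 rad/s:
zero (1 + j73·1) = 1 + j73 → |·| ≈ 73.007, ∠ ≈ 89.22°
pole (1 + j73·0.04) = 1 + j2.92 → |·| ≈ 3.0865, ∠ ≈ 71.10°
|T| = 0.04 · 73.007 / (3.0865) ≈ 0.94615
Gain = 20 log₁₀(0.94615) ≈ -0.48 dB
∠T = (89.22°) − (71.10°) = 18.12°

ω = 1: -25.0 dB, 42.7°; ω = 73: -0.5 dB, 18.1°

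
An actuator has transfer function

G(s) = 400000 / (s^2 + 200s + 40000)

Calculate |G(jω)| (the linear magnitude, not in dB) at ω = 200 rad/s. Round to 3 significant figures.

10.0

At s = jω = j200:
quadratic: (j200)² + 200·j200 + 40000 = 0 + j40000 → |·| ≈ 40000, ∠ ≈ 90.00°
|G| = 400000 / 40000 ≈ 10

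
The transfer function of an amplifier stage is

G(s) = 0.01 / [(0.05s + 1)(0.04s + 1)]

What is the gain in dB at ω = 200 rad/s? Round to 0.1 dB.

At ω = 200 rad/s:
pole (1 + j200·0.05) = 1 + j10 → |·| ≈ 10.05, ∠ ≈ 84.29°
pole (1 + j200·0.04) = 1 + j8 → |·| ≈ 8.0623, ∠ ≈ 82.87°
|G| = 0.01 · 1 / (10.05 · 8.0623) ≈ 0.00012342
Gain = 20 log₁₀(0.00012342) ≈ -78.17 dB

-78.2 dB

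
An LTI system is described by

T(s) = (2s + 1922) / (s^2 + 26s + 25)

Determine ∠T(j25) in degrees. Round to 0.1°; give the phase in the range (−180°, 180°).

Substitute s = j25:
Numerator: 2(j25) + 1922 = 1922 + j50
Denominator: (j25)^2 + 26(j25) + 25 = -600 + j650
|N| = √(1922² + 50²) ≈ 1922.7, ∠N ≈ 1.49°
|D| = √(600² + 650²) ≈ 884.59, ∠D ≈ 132.71°
∠T = 1.49° − 132.71° = -131.22°

-131.2°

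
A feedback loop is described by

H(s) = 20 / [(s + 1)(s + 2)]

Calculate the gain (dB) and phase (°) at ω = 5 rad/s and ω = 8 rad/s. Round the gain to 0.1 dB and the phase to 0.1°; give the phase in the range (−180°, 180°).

At s = jω = j5:
pole (s+1): 1 + j5 → |·| = √(1²+5²) = √26 ≈ 5.099, ∠ = arctan(5/1) ≈ 78.69°
pole (s+2): 2 + j5 → |·| = √(2²+5²) = √29 ≈ 5.3852, ∠ = arctan(5/2) ≈ 68.20°
|H| = 20 / 27.459 ≈ 0.72836
Gain = 20 log₁₀(0.72836) ≈ -2.75 dB
∠H = 0.00° − 146.89° = -146.89°

At s = jω = j8:
pole (s+1): 1 + j8 → |·| = √(1²+8²) = √65 ≈ 8.0623, ∠ = arctan(8/1) ≈ 82.87°
pole (s+2): 2 + j8 → |·| = √(2²+8²) = √68 ≈ 8.2462, ∠ = arctan(8/2) ≈ 75.96°
|H| = 20 / 66.483 ≈ 0.30083
Gain = 20 log₁₀(0.30083) ≈ -10.43 dB
∠H = 0.00° − 158.83° = -158.83°

ω = 5: -2.8 dB, -146.9°; ω = 8: -10.4 dB, -158.8°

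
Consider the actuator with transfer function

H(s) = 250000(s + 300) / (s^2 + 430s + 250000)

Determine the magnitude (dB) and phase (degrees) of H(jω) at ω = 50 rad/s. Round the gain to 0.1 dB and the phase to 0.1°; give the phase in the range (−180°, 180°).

49.7 dB, 4.5°

At s = jω = j50:
zero (s+300): 300 + j50 → |·| = √(300²+50²) = √92500 ≈ 304.14, ∠ = arctan(50/300) ≈ 9.46°
quadratic: (j50)² + 430·j50 + 250000 = 247500 + j21500 → |·| ≈ 2.4843e+05, ∠ ≈ 4.96°
|H| = 250000 · 304.14 / 2.4843e+05 ≈ 306.06
Gain = 20 log₁₀(306.06) ≈ 49.72 dB
∠H = 9.46° − 4.96° = 4.50°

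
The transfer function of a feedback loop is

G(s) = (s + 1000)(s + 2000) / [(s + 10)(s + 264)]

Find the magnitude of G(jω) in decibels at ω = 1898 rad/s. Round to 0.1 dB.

4.2 dB

At s = jω = j1898:
zero (s+1000): 1000 + j1898 → |·| = √(1000²+1898²) = √4602404 ≈ 2145.3, ∠ = arctan(1898/1000) ≈ 62.22°
zero (s+2000): 2000 + j1898 → |·| = √(2000²+1898²) = √7602404 ≈ 2757.2, ∠ = arctan(1898/2000) ≈ 43.50°
pole (s+10): 10 + j1898 → |·| = √(10²+1898²) = √3602504 ≈ 1898, ∠ = arctan(1898/10) ≈ 89.70°
pole (s+264): 264 + j1898 → |·| = √(264²+1898²) = √3672100 ≈ 1916.3, ∠ = arctan(1898/264) ≈ 82.08°
|G| = 1 · 5.915e+06 / 3.6371e+06 ≈ 1.6263
Gain = 20 log₁₀(1.6263) ≈ 4.22 dB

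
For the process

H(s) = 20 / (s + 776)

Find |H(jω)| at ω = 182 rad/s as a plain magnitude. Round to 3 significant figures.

0.0251

Substitute s = j182:
Numerator: 20 = 20 + j0
Denominator: (j182) + 776 = 776 + j182
|N| = √(20² + 0²) ≈ 20, ∠N ≈ 0.00°
|D| = √(776² + 182²) ≈ 797.06, ∠D ≈ 13.20°
|H| = 20 / 797.06 ≈ 0.025092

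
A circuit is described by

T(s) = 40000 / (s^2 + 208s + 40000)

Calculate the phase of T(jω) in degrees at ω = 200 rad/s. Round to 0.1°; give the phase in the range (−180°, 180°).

At s = jω = j200:
quadratic: (j200)² + 208·j200 + 40000 = 0 + j41600 → |·| ≈ 41600, ∠ ≈ 90.00°
∠T = 0.00° − 90.00° = -90.00°

-90.0°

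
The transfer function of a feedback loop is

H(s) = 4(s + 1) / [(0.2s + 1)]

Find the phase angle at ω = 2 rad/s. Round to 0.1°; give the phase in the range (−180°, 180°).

41.6°

At ω = 2 rad/s:
zero (1 + j2·1) = 1 + j2 → |·| ≈ 2.2361, ∠ ≈ 63.43°
pole (1 + j2·0.2) = 1 + j0.4 → |·| ≈ 1.077, ∠ ≈ 21.80°
∠H = (63.43°) − (21.80°) = 41.63°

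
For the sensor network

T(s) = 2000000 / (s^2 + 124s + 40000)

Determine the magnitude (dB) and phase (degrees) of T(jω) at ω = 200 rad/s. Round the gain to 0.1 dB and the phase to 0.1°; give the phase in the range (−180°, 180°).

38.1 dB, -90.0°

At s = jω = j200:
quadratic: (j200)² + 124·j200 + 40000 = 0 + j24800 → |·| ≈ 24800, ∠ ≈ 90.00°
|T| = 2000000 / 24800 ≈ 80.645
Gain = 20 log₁₀(80.645) ≈ 38.13 dB
∠T = 0.00° − 90.00° = -90.00°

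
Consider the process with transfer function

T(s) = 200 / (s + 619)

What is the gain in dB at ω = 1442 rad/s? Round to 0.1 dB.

Substitute s = j1442:
Numerator: 200 = 200 + j0
Denominator: (j1442) + 619 = 619 + j1442
|N| = √(200² + 0²) ≈ 200, ∠N ≈ 0.00°
|D| = √(619² + 1442²) ≈ 1569.2, ∠D ≈ 66.77°
|T| = 200 / 1569.2 ≈ 0.12745
Gain = 20 log₁₀(0.12745) ≈ -17.89 dB

-17.9 dB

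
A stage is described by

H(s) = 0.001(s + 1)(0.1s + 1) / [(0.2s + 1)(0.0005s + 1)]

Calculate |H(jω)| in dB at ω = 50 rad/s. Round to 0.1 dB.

-31.9 dB

At ω = 50 rad/s:
zero (1 + j50·1) = 1 + j50 → |·| ≈ 50.01, ∠ ≈ 88.85°
zero (1 + j50·0.1) = 1 + j5 → |·| ≈ 5.099, ∠ ≈ 78.69°
pole (1 + j50·0.2) = 1 + j10 → |·| ≈ 10.05, ∠ ≈ 84.29°
pole (1 + j50·0.0005) = 1 + j0.025 → |·| ≈ 1.0003, ∠ ≈ 1.43°
|H| = 0.001 · 50.01 · 5.099 / (10.05 · 1.0003) ≈ 0.025366
Gain = 20 log₁₀(0.025366) ≈ -31.91 dB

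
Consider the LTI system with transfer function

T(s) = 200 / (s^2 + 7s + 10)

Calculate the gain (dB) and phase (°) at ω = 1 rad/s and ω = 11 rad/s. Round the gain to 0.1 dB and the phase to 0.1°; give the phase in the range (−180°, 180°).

ω = 1: 24.9 dB, -37.9°; ω = 11: 3.4 dB, -145.3°

Substitute s = j1:
Numerator: 200 = 200 + j0
Denominator: (j1)^2 + 7(j1) + 10 = 9 + j7
|N| = √(200² + 0²) ≈ 200, ∠N ≈ 0.00°
|D| = √(9² + 7²) ≈ 11.402, ∠D ≈ 37.87°
|T| = 200 / 11.402 ≈ 17.541
Gain = 20 log₁₀(17.541) ≈ 24.88 dB
∠T = 0.00° − 37.87° = -37.87°

Substitute s = j11:
Numerator: 200 = 200 + j0
Denominator: (j11)^2 + 7(j11) + 10 = -111 + j77
|N| = √(200² + 0²) ≈ 200, ∠N ≈ 0.00°
|D| = √(111² + 77²) ≈ 135.09, ∠D ≈ 145.25°
|T| = 200 / 135.09 ≈ 1.4805
Gain = 20 log₁₀(1.4805) ≈ 3.41 dB
∠T = 0.00° − 145.25° = -145.25°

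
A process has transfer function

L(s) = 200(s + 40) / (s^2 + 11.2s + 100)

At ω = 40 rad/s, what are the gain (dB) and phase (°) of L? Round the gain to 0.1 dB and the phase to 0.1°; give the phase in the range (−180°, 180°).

At s = jω = j40:
zero (s+40): 40 + j40 → |·| = √(40²+40²) = √3200 ≈ 56.569, ∠ = arctan(40/40) ≈ 45.00°
quadratic: (j40)² + 11.2·j40 + 100 = -1500 + j448 → |·| ≈ 1565.5, ∠ ≈ 163.37°
|L| = 200 · 56.569 / 1565.5 ≈ 7.227
Gain = 20 log₁₀(7.227) ≈ 17.18 dB
∠L = 45.00° − 163.37° = -118.37°

17.2 dB, -118.4°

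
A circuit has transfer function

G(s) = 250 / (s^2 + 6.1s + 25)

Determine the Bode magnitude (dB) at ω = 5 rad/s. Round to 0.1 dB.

18.3 dB

At s = jω = j5:
quadratic: (j5)² + 6.1·j5 + 25 = 0 + j30.5 → |·| ≈ 30.5, ∠ ≈ 90.00°
|G| = 250 / 30.5 ≈ 8.1967
Gain = 20 log₁₀(8.1967) ≈ 18.27 dB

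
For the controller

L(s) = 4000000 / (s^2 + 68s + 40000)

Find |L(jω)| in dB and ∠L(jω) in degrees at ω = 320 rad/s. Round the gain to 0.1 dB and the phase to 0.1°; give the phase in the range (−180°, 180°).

35.6 dB, -160.8°

At s = jω = j320:
quadratic: (j320)² + 68·j320 + 40000 = -62400 + j21760 → |·| ≈ 66085, ∠ ≈ 160.78°
|L| = 4000000 / 66085 ≈ 60.528
Gain = 20 log₁₀(60.528) ≈ 35.64 dB
∠L = 0.00° − 160.78° = -160.78°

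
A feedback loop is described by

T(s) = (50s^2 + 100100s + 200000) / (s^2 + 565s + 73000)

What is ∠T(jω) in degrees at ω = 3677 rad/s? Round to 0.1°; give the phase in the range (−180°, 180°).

Substitute s = j3677:
Numerator: 50(j3677)^2 + 100100(j3677) + 200000 = -675816450 + j368067700
Denominator: (j3677)^2 + 565(j3677) + 73000 = -13447329 + j2077505
|N| = √(675816450² + 368067700²) ≈ 7.6955e+08, ∠N ≈ 151.43°
|D| = √(13447329² + 2077505²) ≈ 1.3607e+07, ∠D ≈ 171.22°
∠T = 151.43° − 171.22° = -19.79°

-19.8°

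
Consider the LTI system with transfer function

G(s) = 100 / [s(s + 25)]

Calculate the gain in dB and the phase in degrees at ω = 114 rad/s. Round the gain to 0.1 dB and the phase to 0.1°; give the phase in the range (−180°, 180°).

At s = jω = j114:
pole (s+25): 25 + j114 → |·| = √(25²+114²) = √13621 ≈ 116.71, ∠ = arctan(114/25) ≈ 77.63°
pole at origin: |s| = 114, ∠ = 90.00° (in denominator)
|G| = 100 / 13305 ≈ 0.007516
Gain = 20 log₁₀(0.007516) ≈ -42.48 dB
∠G = 0.00° − 167.63° = -167.63°

-42.5 dB, -167.6°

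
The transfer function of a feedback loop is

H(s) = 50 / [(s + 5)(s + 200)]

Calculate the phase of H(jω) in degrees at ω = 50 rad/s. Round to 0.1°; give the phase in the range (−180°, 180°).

At s = jω = j50:
pole (s+5): 5 + j50 → |·| = √(5²+50²) = √2525 ≈ 50.249, ∠ = arctan(50/5) ≈ 84.29°
pole (s+200): 200 + j50 → |·| = √(200²+50²) = √42500 ≈ 206.16, ∠ = arctan(50/200) ≈ 14.04°
∠H = 0.00° − 98.33° = -98.33°

-98.3°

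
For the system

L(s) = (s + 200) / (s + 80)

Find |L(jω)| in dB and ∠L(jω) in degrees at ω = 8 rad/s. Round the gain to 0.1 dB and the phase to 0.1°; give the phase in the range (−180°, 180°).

Substitute s = j8:
Numerator: (j8) + 200 = 200 + j8
Denominator: (j8) + 80 = 80 + j8
|N| = √(200² + 8²) ≈ 200.16, ∠N ≈ 2.29°
|D| = √(80² + 8²) ≈ 80.399, ∠D ≈ 5.71°
|L| = 200.16 / 80.399 ≈ 2.4896
Gain = 20 log₁₀(2.4896) ≈ 7.92 dB
∠L = 2.29° − 5.71° = -3.42°

7.9 dB, -3.4°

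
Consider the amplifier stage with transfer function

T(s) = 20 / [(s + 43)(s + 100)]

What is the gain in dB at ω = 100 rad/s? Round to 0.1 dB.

At s = jω = j100:
pole (s+43): 43 + j100 → |·| = √(43²+100²) = √11849 ≈ 108.85, ∠ = arctan(100/43) ≈ 66.73°
pole (s+100): 100 + j100 → |·| = √(100²+100²) = √20000 ≈ 141.42, ∠ = arctan(100/100) ≈ 45.00°
|T| = 20 / 15394 ≈ 0.0012992
Gain = 20 log₁₀(0.0012992) ≈ -57.73 dB

-57.7 dB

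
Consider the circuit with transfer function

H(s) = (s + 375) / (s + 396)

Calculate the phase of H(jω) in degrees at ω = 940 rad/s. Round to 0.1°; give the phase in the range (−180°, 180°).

1.1°

At s = jω = j940:
zero (s+375): 375 + j940 → |·| = √(375²+940²) = √1024225 ≈ 1012, ∠ = arctan(940/375) ≈ 68.25°
pole (s+396): 396 + j940 → |·| = √(396²+940²) = √1040416 ≈ 1020, ∠ = arctan(940/396) ≈ 67.16°
∠H = 68.25° − 67.16° = 1.09°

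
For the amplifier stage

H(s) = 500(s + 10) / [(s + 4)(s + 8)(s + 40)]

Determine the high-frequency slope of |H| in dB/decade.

-40 dB/decade

Each pole contributes −20 dB/decade at high frequency; each zero contributes +20 dB/decade.
Net: 1 zero(s) − 3 pole(s) → -40 dB/decade.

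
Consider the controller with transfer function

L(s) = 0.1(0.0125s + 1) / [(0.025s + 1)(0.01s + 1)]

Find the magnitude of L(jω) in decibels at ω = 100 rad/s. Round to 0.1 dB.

At ω = 100 rad/s:
zero (1 + j100·0.0125) = 1 + j1.25 → |·| ≈ 1.6008, ∠ ≈ 51.34°
pole (1 + j100·0.025) = 1 + j2.5 → |·| ≈ 2.6926, ∠ ≈ 68.20°
pole (1 + j100·0.01) = 1 + j1 → |·| ≈ 1.4142, ∠ ≈ 45.00°
|L| = 0.1 · 1.6008 / (2.6926 · 1.4142) ≈ 0.042039
Gain = 20 log₁₀(0.042039) ≈ -27.53 dB

-27.5 dB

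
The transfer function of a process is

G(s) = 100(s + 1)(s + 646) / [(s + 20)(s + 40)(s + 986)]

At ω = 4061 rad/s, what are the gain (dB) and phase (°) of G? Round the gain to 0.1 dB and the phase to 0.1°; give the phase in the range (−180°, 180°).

-32.3 dB, -84.6°

At s = jω = j4061:
zero (s+1): 1 + j4061 → |·| = √(1²+4061²) = √16491722 ≈ 4061, ∠ = arctan(4061/1) ≈ 89.99°
zero (s+646): 646 + j4061 → |·| = √(646²+4061²) = √16909037 ≈ 4112.1, ∠ = arctan(4061/646) ≈ 80.96°
pole (s+20): 20 + j4061 → |·| = √(20²+4061²) = √16492121 ≈ 4061, ∠ = arctan(4061/20) ≈ 89.72°
pole (s+40): 40 + j4061 → |·| = √(40²+4061²) = √16493321 ≈ 4061.2, ∠ = arctan(4061/40) ≈ 89.44°
pole (s+986): 986 + j4061 → |·| = √(986²+4061²) = √17463917 ≈ 4179, ∠ = arctan(4061/986) ≈ 76.35°
|G| = 100 · 1.6699e+07 / 6.8922e+10 ≈ 0.024229
Gain = 20 log₁₀(0.024229) ≈ -32.31 dB
∠G = 170.95° − 255.51° = -84.56°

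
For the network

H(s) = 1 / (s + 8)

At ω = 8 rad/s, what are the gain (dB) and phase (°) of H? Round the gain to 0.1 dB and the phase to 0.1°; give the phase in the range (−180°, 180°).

-21.1 dB, -45.0°

At s = jω = j8:
pole (s+8): 8 + j8 → |·| = √(8²+8²) = √128 ≈ 11.314, ∠ = arctan(8/8) ≈ 45.00°
|H| = 1 / 11.314 ≈ 0.088386
Gain = 20 log₁₀(0.088386) ≈ -21.07 dB
∠H = 0.00° − 45.00° = -45.00°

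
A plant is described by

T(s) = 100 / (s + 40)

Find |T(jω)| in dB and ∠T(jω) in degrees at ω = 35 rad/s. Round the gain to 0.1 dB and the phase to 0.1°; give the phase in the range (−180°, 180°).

Substitute s = j35:
Numerator: 100 = 100 + j0
Denominator: (j35) + 40 = 40 + j35
|N| = √(100² + 0²) ≈ 100, ∠N ≈ 0.00°
|D| = √(40² + 35²) ≈ 53.151, ∠D ≈ 41.19°
|T| = 100 / 53.151 ≈ 1.8814
Gain = 20 log₁₀(1.8814) ≈ 5.49 dB
∠T = 0.00° − 41.19° = -41.19°

5.5 dB, -41.2°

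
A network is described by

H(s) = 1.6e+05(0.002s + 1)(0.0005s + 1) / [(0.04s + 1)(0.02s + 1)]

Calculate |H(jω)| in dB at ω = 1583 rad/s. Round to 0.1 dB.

At ω = 1583 rad/s:
zero (1 + j1583·0.002) = 1 + j3.166 → |·| ≈ 3.3202, ∠ ≈ 72.47°
zero (1 + j1583·0.0005) = 1 + j0.7915 → |·| ≈ 1.2753, ∠ ≈ 38.36°
pole (1 + j1583·0.04) = 1 + j63.32 → |·| ≈ 63.328, ∠ ≈ 89.10°
pole (1 + j1583·0.02) = 1 + j31.66 → |·| ≈ 31.676, ∠ ≈ 88.19°
|H| = 1.6e+05 · 3.3202 · 1.2753 / (63.328 · 31.676) ≈ 337.73
Gain = 20 log₁₀(337.73) ≈ 50.57 dB

50.6 dB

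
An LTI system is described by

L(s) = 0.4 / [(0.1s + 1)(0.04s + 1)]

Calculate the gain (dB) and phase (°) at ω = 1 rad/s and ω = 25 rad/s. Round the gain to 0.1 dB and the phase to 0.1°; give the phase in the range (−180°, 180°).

ω = 1: -8.0 dB, -8.0°; ω = 25: -19.6 dB, -113.2°

At ω = 1 rad/s:
pole (1 + j1·0.1) = 1 + j0.1 → |·| ≈ 1.005, ∠ ≈ 5.71°
pole (1 + j1·0.04) = 1 + j0.04 → |·| ≈ 1.0008, ∠ ≈ 2.29°
|L| = 0.4 · 1 / (1.005 · 1.0008) ≈ 0.39769
Gain = 20 log₁₀(0.39769) ≈ -8.01 dB
∠L = (0°) − (5.71° + 2.29°) = -8.00°

At ω = 25 rad/s:
pole (1 + j25·0.1) = 1 + j2.5 → |·| ≈ 2.6926, ∠ ≈ 68.20°
pole (1 + j25·0.04) = 1 + j1 → |·| ≈ 1.4142, ∠ ≈ 45.00°
|L| = 0.4 · 1 / (2.6926 · 1.4142) ≈ 0.10505
Gain = 20 log₁₀(0.10505) ≈ -19.57 dB
∠L = (0°) − (68.20° + 45.00°) = -113.20°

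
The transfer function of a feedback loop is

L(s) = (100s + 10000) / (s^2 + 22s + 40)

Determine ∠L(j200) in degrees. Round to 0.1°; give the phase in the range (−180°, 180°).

-110.3°

Substitute s = j200:
Numerator: 100(j200) + 10000 = 10000 + j20000
Denominator: (j200)^2 + 22(j200) + 40 = -39960 + j4400
|N| = √(10000² + 20000²) ≈ 22361, ∠N ≈ 63.43°
|D| = √(39960² + 4400²) ≈ 40202, ∠D ≈ 173.72°
∠L = 63.43° − 173.72° = -110.29°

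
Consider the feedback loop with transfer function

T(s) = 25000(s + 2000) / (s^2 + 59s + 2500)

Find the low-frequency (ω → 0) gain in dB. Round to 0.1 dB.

T(0) = 25000·2000 / 2500 = 20000
20 log₁₀(20000) ≈ 86.02 dB

86.0 dB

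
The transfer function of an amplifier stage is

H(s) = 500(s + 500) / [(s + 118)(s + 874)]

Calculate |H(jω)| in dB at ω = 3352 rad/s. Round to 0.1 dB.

At s = jω = j3352:
zero (s+500): 500 + j3352 → |·| = √(500²+3352²) = √11485904 ≈ 3389.1, ∠ = arctan(3352/500) ≈ 81.52°
pole (s+118): 118 + j3352 → |·| = √(118²+3352²) = √11249828 ≈ 3354.1, ∠ = arctan(3352/118) ≈ 87.98°
pole (s+874): 874 + j3352 → |·| = √(874²+3352²) = √11999780 ≈ 3464.1, ∠ = arctan(3352/874) ≈ 75.39°
|H| = 500 · 3389.1 / 1.1619e+07 ≈ 0.14584
Gain = 20 log₁₀(0.14584) ≈ -16.72 dB

-16.7 dB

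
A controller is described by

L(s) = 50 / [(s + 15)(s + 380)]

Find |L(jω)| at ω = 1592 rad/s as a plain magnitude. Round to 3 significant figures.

At s = jω = j1592:
pole (s+15): 15 + j1592 → |·| = √(15²+1592²) = √2534689 ≈ 1592.1, ∠ = arctan(1592/15) ≈ 89.46°
pole (s+380): 380 + j1592 → |·| = √(380²+1592²) = √2678864 ≈ 1636.7, ∠ = arctan(1592/380) ≈ 76.58°
|L| = 50 / 2.6058e+06 ≈ 1.9188e-05

1.92e-05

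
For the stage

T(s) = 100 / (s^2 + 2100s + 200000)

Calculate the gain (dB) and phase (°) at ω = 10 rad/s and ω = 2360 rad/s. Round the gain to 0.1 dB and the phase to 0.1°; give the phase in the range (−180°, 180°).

ω = 10: -66.1 dB, -6.0°; ω = 2360: -97.3 dB, -137.3°

Substitute s = j10:
Numerator: 100 = 100 + j0
Denominator: (j10)^2 + 2100(j10) + 200000 = 199900 + j21000
|N| = √(100² + 0²) ≈ 100, ∠N ≈ 0.00°
|D| = √(199900² + 21000²) ≈ 2.01e+05, ∠D ≈ 6.00°
|T| = 100 / 2.01e+05 ≈ 0.00049751
Gain = 20 log₁₀(0.00049751) ≈ -66.06 dB
∠T = 0.00° − 6.00° = -6.00°

Substitute s = j2360:
Numerator: 100 = 100 + j0
Denominator: (j2360)^2 + 2100(j2360) + 200000 = -5369600 + j4956000
|N| = √(100² + 0²) ≈ 100, ∠N ≈ 0.00°
|D| = √(5369600² + 4956000²) ≈ 7.3072e+06, ∠D ≈ 137.29°
|T| = 100 / 7.3072e+06 ≈ 1.3685e-05
Gain = 20 log₁₀(1.3685e-05) ≈ -97.28 dB
∠T = 0.00° − 137.29° = -137.29°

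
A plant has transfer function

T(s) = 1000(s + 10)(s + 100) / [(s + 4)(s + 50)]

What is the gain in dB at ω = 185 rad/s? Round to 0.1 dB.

60.8 dB

At s = jω = j185:
zero (s+10): 10 + j185 → |·| = √(10²+185²) = √34325 ≈ 185.27, ∠ = arctan(185/10) ≈ 86.91°
zero (s+100): 100 + j185 → |·| = √(100²+185²) = √44225 ≈ 210.3, ∠ = arctan(185/100) ≈ 61.61°
pole (s+4): 4 + j185 → |·| = √(4²+185²) = √34241 ≈ 185.04, ∠ = arctan(185/4) ≈ 88.76°
pole (s+50): 50 + j185 → |·| = √(50²+185²) = √36725 ≈ 191.64, ∠ = arctan(185/50) ≈ 74.88°
|T| = 1000 · 38962 / 35461 ≈ 1098.7
Gain = 20 log₁₀(1098.7) ≈ 60.82 dB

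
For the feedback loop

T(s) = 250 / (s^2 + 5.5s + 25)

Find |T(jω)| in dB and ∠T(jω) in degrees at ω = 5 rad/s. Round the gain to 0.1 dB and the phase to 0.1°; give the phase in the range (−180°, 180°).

19.2 dB, -90.0°

At s = jω = j5:
quadratic: (j5)² + 5.5·j5 + 25 = 0 + j27.5 → |·| ≈ 27.5, ∠ ≈ 90.00°
|T| = 250 / 27.5 ≈ 9.0909
Gain = 20 log₁₀(9.0909) ≈ 19.17 dB
∠T = 0.00° − 90.00° = -90.00°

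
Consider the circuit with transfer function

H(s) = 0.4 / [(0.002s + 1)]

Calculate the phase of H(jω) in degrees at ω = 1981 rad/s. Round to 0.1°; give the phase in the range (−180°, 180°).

-75.8°

At ω = 1981 rad/s:
pole (1 + j1981·0.002) = 1 + j3.962 → |·| ≈ 4.0863, ∠ ≈ 75.83°
∠H = (0°) − (75.83°) = -75.83°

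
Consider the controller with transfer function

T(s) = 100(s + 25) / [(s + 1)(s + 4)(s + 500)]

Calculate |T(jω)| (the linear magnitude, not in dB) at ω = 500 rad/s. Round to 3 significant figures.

0.000283

At s = jω = j500:
zero (s+25): 25 + j500 → |·| = √(25²+500²) = √250625 ≈ 500.62, ∠ = arctan(500/25) ≈ 87.14°
pole (s+1): 1 + j500 → |·| = √(1²+500²) = √250001 ≈ 500, ∠ = arctan(500/1) ≈ 89.89°
pole (s+4): 4 + j500 → |·| = √(4²+500²) = √250016 ≈ 500.02, ∠ = arctan(500/4) ≈ 89.54°
pole (s+500): 500 + j500 → |·| = √(500²+500²) = √500000 ≈ 707.11, ∠ = arctan(500/500) ≈ 45.00°
|T| = 100 · 500.62 / 1.7678e+08 ≈ 0.00028319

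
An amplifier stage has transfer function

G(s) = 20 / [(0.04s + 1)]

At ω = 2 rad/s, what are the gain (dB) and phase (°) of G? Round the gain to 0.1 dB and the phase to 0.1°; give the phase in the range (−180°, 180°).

At ω = 2 rad/s:
pole (1 + j2·0.04) = 1 + j0.08 → |·| ≈ 1.0032, ∠ ≈ 4.57°
|G| = 20 · 1 / (1.0032) ≈ 19.936
Gain = 20 log₁₀(19.936) ≈ 25.99 dB
∠G = (0°) − (4.57°) = -4.57°

26.0 dB, -4.6°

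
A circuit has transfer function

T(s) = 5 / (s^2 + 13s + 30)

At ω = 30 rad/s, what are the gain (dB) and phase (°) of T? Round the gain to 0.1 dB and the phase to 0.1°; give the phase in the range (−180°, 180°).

-45.6 dB, -155.9°

Substitute s = j30:
Numerator: 5 = 5 + j0
Denominator: (j30)^2 + 13(j30) + 30 = -870 + j390
|N| = √(5² + 0²) ≈ 5, ∠N ≈ 0.00°
|D| = √(870² + 390²) ≈ 953.41, ∠D ≈ 155.85°
|T| = 5 / 953.41 ≈ 0.0052443
Gain = 20 log₁₀(0.0052443) ≈ -45.61 dB
∠T = 0.00° − 155.85° = -155.85°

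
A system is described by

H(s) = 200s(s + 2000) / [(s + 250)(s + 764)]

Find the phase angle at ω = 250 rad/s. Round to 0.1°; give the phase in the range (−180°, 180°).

34.0°

At s = jω = j250:
zero (s+2000): 2000 + j250 → |·| = √(2000²+250²) = √4062500 ≈ 2015.6, ∠ = arctan(250/2000) ≈ 7.13°
zero at origin: s = j250 → |·| = 250, ∠ = 90.00°
pole (s+250): 250 + j250 → |·| = √(250²+250²) = √125000 ≈ 353.55, ∠ = arctan(250/250) ≈ 45.00°
pole (s+764): 764 + j250 → |·| = √(764²+250²) = √646196 ≈ 803.86, ∠ = arctan(250/764) ≈ 18.12°
∠H = 97.13° − 63.12° = 34.01°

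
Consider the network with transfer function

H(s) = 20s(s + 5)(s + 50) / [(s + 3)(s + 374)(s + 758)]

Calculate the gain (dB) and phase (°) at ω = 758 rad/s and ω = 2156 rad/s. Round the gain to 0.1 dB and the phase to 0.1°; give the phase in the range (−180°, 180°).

At s = jω = j758:
zero (s+5): 5 + j758 → |·| = √(5²+758²) = √574589 ≈ 758.02, ∠ = arctan(758/5) ≈ 89.62°
zero (s+50): 50 + j758 → |·| = √(50²+758²) = √577064 ≈ 759.65, ∠ = arctan(758/50) ≈ 86.23°
zero at origin: s = j758 → |·| = 758, ∠ = 90.00°
pole (s+3): 3 + j758 → |·| = √(3²+758²) = √574573 ≈ 758.01, ∠ = arctan(758/3) ≈ 89.77°
pole (s+374): 374 + j758 → |·| = √(374²+758²) = √714440 ≈ 845.25, ∠ = arctan(758/374) ≈ 63.74°
pole (s+758): 758 + j758 → |·| = √(758²+758²) = √1149128 ≈ 1072, ∠ = arctan(758/758) ≈ 45.00°
|H| = 20 · 4.3648e+08 / 6.8684e+08 ≈ 12.71
Gain = 20 log₁₀(12.71) ≈ 22.08 dB
∠H = 265.85° − 198.51° = 67.34°

At s = jω = j2156:
zero (s+5): 5 + j2156 → |·| = √(5²+2156²) = √4648361 ≈ 2156, ∠ = arctan(2156/5) ≈ 89.87°
zero (s+50): 50 + j2156 → |·| = √(50²+2156²) = √4650836 ≈ 2156.6, ∠ = arctan(2156/50) ≈ 88.67°
zero at origin: s = j2156 → |·| = 2156, ∠ = 90.00°
pole (s+3): 3 + j2156 → |·| = √(3²+2156²) = √4648345 ≈ 2156, ∠ = arctan(2156/3) ≈ 89.92°
pole (s+374): 374 + j2156 → |·| = √(374²+2156²) = √4788212 ≈ 2188.2, ∠ = arctan(2156/374) ≈ 80.16°
pole (s+758): 758 + j2156 → |·| = √(758²+2156²) = √5222900 ≈ 2285.4, ∠ = arctan(2156/758) ≈ 70.63°
|H| = 20 · 1.0025e+10 / 1.0782e+10 ≈ 18.596
Gain = 20 log₁₀(18.596) ≈ 25.39 dB
∠H = 268.54° − 240.71° = 27.83°

ω = 758: 22.1 dB, 67.3°; ω = 2156: 25.4 dB, 27.8°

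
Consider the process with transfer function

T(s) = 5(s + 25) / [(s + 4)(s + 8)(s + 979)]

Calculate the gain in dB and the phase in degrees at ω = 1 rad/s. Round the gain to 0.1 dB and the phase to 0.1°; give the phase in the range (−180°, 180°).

-48.3 dB, -18.9°

At s = jω = j1:
zero (s+25): 25 + j1 → |·| = √(25²+1²) = √626 ≈ 25.02, ∠ = arctan(1/25) ≈ 2.29°
pole (s+4): 4 + j1 → |·| = √(4²+1²) = √17 ≈ 4.1231, ∠ = arctan(1/4) ≈ 14.04°
pole (s+8): 8 + j1 → |·| = √(8²+1²) = √65 ≈ 8.0623, ∠ = arctan(1/8) ≈ 7.13°
pole (s+979): 979 + j1 → |·| = √(979²+1²) = √958442 ≈ 979, ∠ = arctan(1/979) ≈ 0.06°
|T| = 5 · 25.02 / 32544 ≈ 0.003844
Gain = 20 log₁₀(0.003844) ≈ -48.30 dB
∠T = 2.29° − 21.23° = -18.94°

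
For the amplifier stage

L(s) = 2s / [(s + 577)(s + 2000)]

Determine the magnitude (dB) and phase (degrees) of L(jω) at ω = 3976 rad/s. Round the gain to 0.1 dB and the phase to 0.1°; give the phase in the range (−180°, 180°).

At s = jω = j3976:
zero at origin: s = j3976 → |·| = 3976, ∠ = 90.00°
pole (s+577): 577 + j3976 → |·| = √(577²+3976²) = √16141505 ≈ 4017.6, ∠ = arctan(3976/577) ≈ 81.74°
pole (s+2000): 2000 + j3976 → |·| = √(2000²+3976²) = √19808576 ≈ 4450.7, ∠ = arctan(3976/2000) ≈ 63.30°
|L| = 2 · 3976 / 1.7881e+07 ≈ 0.00044472
Gain = 20 log₁₀(0.00044472) ≈ -67.04 dB
∠L = 90.00° − 145.04° = -55.04°

-67.0 dB, -55.0°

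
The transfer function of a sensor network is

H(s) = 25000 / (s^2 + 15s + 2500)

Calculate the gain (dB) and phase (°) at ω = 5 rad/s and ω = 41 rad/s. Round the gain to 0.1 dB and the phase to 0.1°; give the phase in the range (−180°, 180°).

ω = 5: 20.1 dB, -1.7°; ω = 41: 27.8 dB, -36.9°

At s = jω = j5:
quadratic: (j5)² + 15·j5 + 2500 = 2475 + j75 → |·| ≈ 2476.1, ∠ ≈ 1.74°
|H| = 25000 / 2476.1 ≈ 10.097
Gain = 20 log₁₀(10.097) ≈ 20.08 dB
∠H = 0.00° − 1.74° = -1.74°

At s = jω = j41:
quadratic: (j41)² + 15·j41 + 2500 = 819 + j615 → |·| ≈ 1024.2, ∠ ≈ 36.90°
|H| = 25000 / 1024.2 ≈ 24.409
Gain = 20 log₁₀(24.409) ≈ 27.75 dB
∠H = 0.00° − 36.90° = -36.90°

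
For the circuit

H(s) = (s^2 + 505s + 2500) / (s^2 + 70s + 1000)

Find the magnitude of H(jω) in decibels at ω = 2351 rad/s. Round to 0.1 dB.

0.2 dB

Substitute s = j2351:
Numerator: (j2351)^2 + 505(j2351) + 2500 = -5524701 + j1187255
Denominator: (j2351)^2 + 70(j2351) + 1000 = -5526201 + j164570
|N| = √(5524701² + 1187255²) ≈ 5.6508e+06, ∠N ≈ 167.87°
|D| = √(5526201² + 164570²) ≈ 5.5287e+06, ∠D ≈ 178.29°
|H| = 5.6508e+06 / 5.5287e+06 ≈ 1.0221
Gain = 20 log₁₀(1.0221) ≈ 0.19 dB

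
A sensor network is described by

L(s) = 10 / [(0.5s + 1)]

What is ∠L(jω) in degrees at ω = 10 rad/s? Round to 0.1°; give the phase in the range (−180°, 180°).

At ω = 10 rad/s:
pole (1 + j10·0.5) = 1 + j5 → |·| ≈ 5.099, ∠ ≈ 78.69°
∠L = (0°) − (78.69°) = -78.69°

-78.7°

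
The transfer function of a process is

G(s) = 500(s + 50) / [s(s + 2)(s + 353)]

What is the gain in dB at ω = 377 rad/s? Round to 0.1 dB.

-51.7 dB

At s = jω = j377:
zero (s+50): 50 + j377 → |·| = √(50²+377²) = √144629 ≈ 380.3, ∠ = arctan(377/50) ≈ 82.45°
pole (s+2): 2 + j377 → |·| = √(2²+377²) = √142133 ≈ 377.01, ∠ = arctan(377/2) ≈ 89.70°
pole (s+353): 353 + j377 → |·| = √(353²+377²) = √266738 ≈ 516.47, ∠ = arctan(377/353) ≈ 46.88°
pole at origin: |s| = 377, ∠ = 90.00° (in denominator)
|G| = 500 · 380.3 / 7.3407e+07 ≈ 0.0025904
Gain = 20 log₁₀(0.0025904) ≈ -51.73 dB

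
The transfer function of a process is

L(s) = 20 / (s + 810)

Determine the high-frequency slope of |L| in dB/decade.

-20 dB/decade

Each pole contributes −20 dB/decade at high frequency; each zero contributes +20 dB/decade.
Net: 0 zero(s) − 1 pole(s) → -20 dB/decade.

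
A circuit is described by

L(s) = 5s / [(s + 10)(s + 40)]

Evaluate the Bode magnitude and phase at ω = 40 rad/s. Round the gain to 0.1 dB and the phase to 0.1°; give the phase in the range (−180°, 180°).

At s = jω = j40:
zero at origin: s = j40 → |·| = 40, ∠ = 90.00°
pole (s+10): 10 + j40 → |·| = √(10²+40²) = √1700 ≈ 41.231, ∠ = arctan(40/10) ≈ 75.96°
pole (s+40): 40 + j40 → |·| = √(40²+40²) = √3200 ≈ 56.569, ∠ = arctan(40/40) ≈ 45.00°
|L| = 5 · 40 / 2332.4 ≈ 0.085749
Gain = 20 log₁₀(0.085749) ≈ -21.34 dB
∠L = 90.00° − 120.96° = -30.96°

-21.3 dB, -31.0°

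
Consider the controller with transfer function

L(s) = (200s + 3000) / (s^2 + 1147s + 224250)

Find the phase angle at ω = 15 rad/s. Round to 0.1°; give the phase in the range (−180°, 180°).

Substitute s = j15:
Numerator: 200(j15) + 3000 = 3000 + j3000
Denominator: (j15)^2 + 1147(j15) + 224250 = 224025 + j17205
|N| = √(3000² + 3000²) ≈ 4242.6, ∠N ≈ 45.00°
|D| = √(224025² + 17205²) ≈ 2.2468e+05, ∠D ≈ 4.39°
∠L = 45.00° − 4.39° = 40.61°

40.6°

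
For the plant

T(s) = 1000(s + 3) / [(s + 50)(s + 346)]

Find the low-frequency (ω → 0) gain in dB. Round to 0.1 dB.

-15.2 dB

T(0) = 1000·3 / (50·346) ≈ 0.17341
20 log₁₀(0.17341) ≈ -15.22 dB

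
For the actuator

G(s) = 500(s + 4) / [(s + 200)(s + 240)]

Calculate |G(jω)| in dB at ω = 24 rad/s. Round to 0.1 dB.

-12.0 dB

At s = jω = j24:
zero (s+4): 4 + j24 → |·| = √(4²+24²) = √592 ≈ 24.331, ∠ = arctan(24/4) ≈ 80.54°
pole (s+200): 200 + j24 → |·| = √(200²+24²) = √40576 ≈ 201.43, ∠ = arctan(24/200) ≈ 6.84°
pole (s+240): 240 + j24 → |·| = √(240²+24²) = √58176 ≈ 241.2, ∠ = arctan(24/240) ≈ 5.71°
|G| = 500 · 24.331 / 48585 ≈ 0.2504
Gain = 20 log₁₀(0.2504) ≈ -12.03 dB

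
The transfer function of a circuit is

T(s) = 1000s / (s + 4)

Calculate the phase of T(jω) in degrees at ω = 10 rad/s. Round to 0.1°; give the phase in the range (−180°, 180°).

21.8°

At s = jω = j10:
zero at origin: s = j10 → |·| = 10, ∠ = 90.00°
pole (s+4): 4 + j10 → |·| = √(4²+10²) = √116 ≈ 10.77, ∠ = arctan(10/4) ≈ 68.20°
∠T = 90.00° − 68.20° = 21.80°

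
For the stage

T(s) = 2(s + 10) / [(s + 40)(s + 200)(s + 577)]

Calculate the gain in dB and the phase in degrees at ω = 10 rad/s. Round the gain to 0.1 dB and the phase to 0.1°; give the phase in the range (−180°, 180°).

-104.5 dB, 27.1°

At s = jω = j10:
zero (s+10): 10 + j10 → |·| = √(10²+10²) = √200 ≈ 14.142, ∠ = arctan(10/10) ≈ 45.00°
pole (s+40): 40 + j10 → |·| = √(40²+10²) = √1700 ≈ 41.231, ∠ = arctan(10/40) ≈ 14.04°
pole (s+200): 200 + j10 → |·| = √(200²+10²) = √40100 ≈ 200.25, ∠ = arctan(10/200) ≈ 2.86°
pole (s+577): 577 + j10 → |·| = √(577²+10²) = √333029 ≈ 577.09, ∠ = arctan(10/577) ≈ 0.99°
|T| = 2 · 14.142 / 4.7647e+06 ≈ 5.9362e-06
Gain = 20 log₁₀(5.9362e-06) ≈ -104.53 dB
∠T = 45.00° − 17.89° = 27.11°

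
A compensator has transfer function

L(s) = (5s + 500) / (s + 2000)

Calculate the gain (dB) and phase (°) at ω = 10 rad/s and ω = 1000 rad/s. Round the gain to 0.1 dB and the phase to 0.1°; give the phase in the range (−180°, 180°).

ω = 10: -12.0 dB, 5.4°; ω = 1000: 7.0 dB, 57.7°

Substitute s = j10:
Numerator: 5(j10) + 500 = 500 + j50
Denominator: (j10) + 2000 = 2000 + j10
|N| = √(500² + 50²) ≈ 502.49, ∠N ≈ 5.71°
|D| = √(2000² + 10²) ≈ 2000, ∠D ≈ 0.29°
|L| = 502.49 / 2000 ≈ 0.25124
Gain = 20 log₁₀(0.25124) ≈ -12.00 dB
∠L = 5.71° − 0.29° = 5.42°

Substitute s = j1000:
Numerator: 5(j1000) + 500 = 500 + j5000
Denominator: (j1000) + 2000 = 2000 + j1000
|N| = √(500² + 5000²) ≈ 5024.9, ∠N ≈ 84.29°
|D| = √(2000² + 1000²) ≈ 2236.1, ∠D ≈ 26.57°
|L| = 5024.9 / 2236.1 ≈ 2.2472
Gain = 20 log₁₀(2.2472) ≈ 7.03 dB
∠L = 84.29° − 26.57° = 57.72°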